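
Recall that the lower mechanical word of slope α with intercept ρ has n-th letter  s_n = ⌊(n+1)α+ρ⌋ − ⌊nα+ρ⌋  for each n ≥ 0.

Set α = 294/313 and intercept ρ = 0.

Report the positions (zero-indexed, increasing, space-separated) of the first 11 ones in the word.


1 2 3 4 5 6 7 8 9 10 11

n=0: ⌊294/313⌋−⌊0/313⌋ = 0−0 = 0
n=1: ⌊588/313⌋−⌊294/313⌋ = 1−0 = 1  ← one
n=2: ⌊882/313⌋−⌊588/313⌋ = 2−1 = 1  ← one
n=3: ⌊1176/313⌋−⌊882/313⌋ = 3−2 = 1  ← one
n=4: ⌊1470/313⌋−⌊1176/313⌋ = 4−3 = 1  ← one
n=5: ⌊1764/313⌋−⌊1470/313⌋ = 5−4 = 1  ← one
n=6: ⌊2058/313⌋−⌊1764/313⌋ = 6−5 = 1  ← one
n=7: ⌊2352/313⌋−⌊2058/313⌋ = 7−6 = 1  ← one
n=8: ⌊2646/313⌋−⌊2352/313⌋ = 8−7 = 1  ← one
n=9: ⌊2940/313⌋−⌊2646/313⌋ = 9−8 = 1  ← one
n=10: ⌊3234/313⌋−⌊2940/313⌋ = 10−9 = 1  ← one
n=11: ⌊3528/313⌋−⌊3234/313⌋ = 11−10 = 1  ← one
positions of the first 11 ones: 1 2 3 4 5 6 7 8 9 10 11


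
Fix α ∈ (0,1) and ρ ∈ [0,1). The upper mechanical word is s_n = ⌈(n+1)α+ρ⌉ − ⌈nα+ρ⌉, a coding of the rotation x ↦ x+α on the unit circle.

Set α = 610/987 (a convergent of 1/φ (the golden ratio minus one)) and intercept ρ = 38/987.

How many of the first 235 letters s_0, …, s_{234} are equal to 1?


#1s = Σ_{n=0}^{234} s_n = Σ_{n=0}^{234} (⌈(n+1)α+ρ⌉ − ⌈nα+ρ⌉)
the sum telescopes: every ⌈nα+ρ⌉ with 0 < n < 235 appears once with + and once with −, leaving ⌈235α+ρ⌉ − ⌈0·α+ρ⌉
235α + ρ = (235·610 + 38) / 987 = 143388/987
ρ = 38/987
⌈143388/987⌉ = 146,  ⌈38/987⌉ = 1
#1s = 146 − 1 = 145

145


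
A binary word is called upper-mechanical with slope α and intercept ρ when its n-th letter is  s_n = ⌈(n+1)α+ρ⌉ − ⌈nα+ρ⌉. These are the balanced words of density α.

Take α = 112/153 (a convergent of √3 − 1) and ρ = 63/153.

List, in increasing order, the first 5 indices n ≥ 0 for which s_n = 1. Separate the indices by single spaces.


n=0: ⌈175/153⌉−⌈63/153⌉ = 2−1 = 1  ← one
n=1: ⌈287/153⌉−⌈175/153⌉ = 2−2 = 0
n=2: ⌈399/153⌉−⌈287/153⌉ = 3−2 = 1  ← one
n=3: ⌈511/153⌉−⌈399/153⌉ = 4−3 = 1  ← one
n=4: ⌈623/153⌉−⌈511/153⌉ = 5−4 = 1  ← one
n=5: ⌈735/153⌉−⌈623/153⌉ = 5−5 = 0
n=6: ⌈847/153⌉−⌈735/153⌉ = 6−5 = 1  ← one
positions of the first 5 ones: 0 2 3 4 6

0 2 3 4 6


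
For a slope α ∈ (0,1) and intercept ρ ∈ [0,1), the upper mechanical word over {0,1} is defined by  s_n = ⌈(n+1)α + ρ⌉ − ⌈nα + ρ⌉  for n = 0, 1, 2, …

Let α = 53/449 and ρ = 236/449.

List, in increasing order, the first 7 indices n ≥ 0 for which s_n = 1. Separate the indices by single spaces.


4 12 20 29 37 46 54

n=0: ⌈289/449⌉−⌈236/449⌉ = 1−1 = 0
n=1: ⌈342/449⌉−⌈289/449⌉ = 1−1 = 0
n=2: ⌈395/449⌉−⌈342/449⌉ = 1−1 = 0
n=3: ⌈448/449⌉−⌈395/449⌉ = 1−1 = 0
n=4: ⌈501/449⌉−⌈448/449⌉ = 2−1 = 1  ← one
n=5: ⌈554/449⌉−⌈501/449⌉ = 2−2 = 0
n=6: ⌈607/449⌉−⌈554/449⌉ = 2−2 = 0
n=7: ⌈660/449⌉−⌈607/449⌉ = 2−2 = 0
n=8: ⌈713/449⌉−⌈660/449⌉ = 2−2 = 0
n=9: ⌈766/449⌉−⌈713/449⌉ = 2−2 = 0
n=10: ⌈819/449⌉−⌈766/449⌉ = 2−2 = 0
n=11: ⌈872/449⌉−⌈819/449⌉ = 2−2 = 0
n=12: ⌈925/449⌉−⌈872/449⌉ = 3−2 = 1  ← one
n=13: ⌈978/449⌉−⌈925/449⌉ = 3−3 = 0
n=14: ⌈1031/449⌉−⌈978/449⌉ = 3−3 = 0
n=15: ⌈1084/449⌉−⌈1031/449⌉ = 3−3 = 0
n=16: ⌈1137/449⌉−⌈1084/449⌉ = 3−3 = 0
n=17: ⌈1190/449⌉−⌈1137/449⌉ = 3−3 = 0
n=18: ⌈1243/449⌉−⌈1190/449⌉ = 3−3 = 0
n=19: ⌈1296/449⌉−⌈1243/449⌉ = 3−3 = 0
n=20: ⌈1349/449⌉−⌈1296/449⌉ = 4−3 = 1  ← one
n=21: ⌈1402/449⌉−⌈1349/449⌉ = 4−4 = 0
n=22: ⌈1455/449⌉−⌈1402/449⌉ = 4−4 = 0
n=23: ⌈1508/449⌉−⌈1455/449⌉ = 4−4 = 0
n=24: ⌈1561/449⌉−⌈1508/449⌉ = 4−4 = 0
n=25: ⌈1614/449⌉−⌈1561/449⌉ = 4−4 = 0
n=26: ⌈1667/449⌉−⌈1614/449⌉ = 4−4 = 0
n=27: ⌈1720/449⌉−⌈1667/449⌉ = 4−4 = 0
n=28: ⌈1773/449⌉−⌈1720/449⌉ = 4−4 = 0
n=29: ⌈1826/449⌉−⌈1773/449⌉ = 5−4 = 1  ← one
n=30: ⌈1879/449⌉−⌈1826/449⌉ = 5−5 = 0
n=31: ⌈1932/449⌉−⌈1879/449⌉ = 5−5 = 0
n=32: ⌈1985/449⌉−⌈1932/449⌉ = 5−5 = 0
n=33: ⌈2038/449⌉−⌈1985/449⌉ = 5−5 = 0
n=34: ⌈2091/449⌉−⌈2038/449⌉ = 5−5 = 0
n=35: ⌈2144/449⌉−⌈2091/449⌉ = 5−5 = 0
n=36: ⌈2197/449⌉−⌈2144/449⌉ = 5−5 = 0
n=37: ⌈2250/449⌉−⌈2197/449⌉ = 6−5 = 1  ← one
n=38: ⌈2303/449⌉−⌈2250/449⌉ = 6−6 = 0
n=39: ⌈2356/449⌉−⌈2303/449⌉ = 6−6 = 0
n=40: ⌈2409/449⌉−⌈2356/449⌉ = 6−6 = 0
n=41: ⌈2462/449⌉−⌈2409/449⌉ = 6−6 = 0
n=42: ⌈2515/449⌉−⌈2462/449⌉ = 6−6 = 0
n=43: ⌈2568/449⌉−⌈2515/449⌉ = 6−6 = 0
n=44: ⌈2621/449⌉−⌈2568/449⌉ = 6−6 = 0
n=45: ⌈2674/449⌉−⌈2621/449⌉ = 6−6 = 0
n=46: ⌈2727/449⌉−⌈2674/449⌉ = 7−6 = 1  ← one
n=47: ⌈2780/449⌉−⌈2727/449⌉ = 7−7 = 0
n=48: ⌈2833/449⌉−⌈2780/449⌉ = 7−7 = 0
n=49: ⌈2886/449⌉−⌈2833/449⌉ = 7−7 = 0
n=50: ⌈2939/449⌉−⌈2886/449⌉ = 7−7 = 0
n=51: ⌈2992/449⌉−⌈2939/449⌉ = 7−7 = 0
n=52: ⌈3045/449⌉−⌈2992/449⌉ = 7−7 = 0
n=53: ⌈3098/449⌉−⌈3045/449⌉ = 7−7 = 0
n=54: ⌈3151/449⌉−⌈3098/449⌉ = 8−7 = 1  ← one
positions of the first 7 ones: 4 12 20 29 37 46 54


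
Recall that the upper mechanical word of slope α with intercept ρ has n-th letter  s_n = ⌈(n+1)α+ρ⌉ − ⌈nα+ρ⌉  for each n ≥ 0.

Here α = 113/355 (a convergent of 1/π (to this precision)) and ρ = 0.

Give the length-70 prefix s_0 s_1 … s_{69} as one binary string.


n=0: ⌈(1·113)/355⌉ − ⌈(0·113)/355⌉ = ⌈113/355⌉ − ⌈0/355⌉ = 1 − 0 = 1
n=1: ⌈(2·113)/355⌉ − ⌈(1·113)/355⌉ = ⌈226/355⌉ − ⌈113/355⌉ = 1 − 1 = 0
n=2: ⌈(3·113)/355⌉ − ⌈(2·113)/355⌉ = ⌈339/355⌉ − ⌈226/355⌉ = 1 − 1 = 0
n=3: ⌈(4·113)/355⌉ − ⌈(3·113)/355⌉ = ⌈452/355⌉ − ⌈339/355⌉ = 2 − 1 = 1
n=4: ⌈(5·113)/355⌉ − ⌈(4·113)/355⌉ = ⌈565/355⌉ − ⌈452/355⌉ = 2 − 2 = 0
n=5: ⌈(6·113)/355⌉ − ⌈(5·113)/355⌉ = ⌈678/355⌉ − ⌈565/355⌉ = 2 − 2 = 0
n=6: ⌈(7·113)/355⌉ − ⌈(6·113)/355⌉ = ⌈791/355⌉ − ⌈678/355⌉ = 3 − 2 = 1
n=7: ⌈(8·113)/355⌉ − ⌈(7·113)/355⌉ = ⌈904/355⌉ − ⌈791/355⌉ = 3 − 3 = 0
n=8: ⌈(9·113)/355⌉ − ⌈(8·113)/355⌉ = ⌈1017/355⌉ − ⌈904/355⌉ = 3 − 3 = 0
n=9: ⌈(10·113)/355⌉ − ⌈(9·113)/355⌉ = ⌈1130/355⌉ − ⌈1017/355⌉ = 4 − 3 = 1
n=10: ⌈(11·113)/355⌉ − ⌈(10·113)/355⌉ = ⌈1243/355⌉ − ⌈1130/355⌉ = 4 − 4 = 0
n=11: ⌈(12·113)/355⌉ − ⌈(11·113)/355⌉ = ⌈1356/355⌉ − ⌈1243/355⌉ = 4 − 4 = 0
n=12: ⌈(13·113)/355⌉ − ⌈(12·113)/355⌉ = ⌈1469/355⌉ − ⌈1356/355⌉ = 5 − 4 = 1
n=13: ⌈(14·113)/355⌉ − ⌈(13·113)/355⌉ = ⌈1582/355⌉ − ⌈1469/355⌉ = 5 − 5 = 0
n=14: ⌈(15·113)/355⌉ − ⌈(14·113)/355⌉ = ⌈1695/355⌉ − ⌈1582/355⌉ = 5 − 5 = 0
n=15: ⌈(16·113)/355⌉ − ⌈(15·113)/355⌉ = ⌈1808/355⌉ − ⌈1695/355⌉ = 6 − 5 = 1
n=16: ⌈(17·113)/355⌉ − ⌈(16·113)/355⌉ = ⌈1921/355⌉ − ⌈1808/355⌉ = 6 − 6 = 0
n=17: ⌈(18·113)/355⌉ − ⌈(17·113)/355⌉ = ⌈2034/355⌉ − ⌈1921/355⌉ = 6 − 6 = 0
n=18: ⌈(19·113)/355⌉ − ⌈(18·113)/355⌉ = ⌈2147/355⌉ − ⌈2034/355⌉ = 7 − 6 = 1
n=19: ⌈(20·113)/355⌉ − ⌈(19·113)/355⌉ = ⌈2260/355⌉ − ⌈2147/355⌉ = 7 − 7 = 0
n=20: ⌈(21·113)/355⌉ − ⌈(20·113)/355⌉ = ⌈2373/355⌉ − ⌈2260/355⌉ = 7 − 7 = 0
n=21: ⌈(22·113)/355⌉ − ⌈(21·113)/355⌉ = ⌈2486/355⌉ − ⌈2373/355⌉ = 8 − 7 = 1
n=22: ⌈(23·113)/355⌉ − ⌈(22·113)/355⌉ = ⌈2599/355⌉ − ⌈2486/355⌉ = 8 − 8 = 0
n=23: ⌈(24·113)/355⌉ − ⌈(23·113)/355⌉ = ⌈2712/355⌉ − ⌈2599/355⌉ = 8 − 8 = 0
n=24: ⌈(25·113)/355⌉ − ⌈(24·113)/355⌉ = ⌈2825/355⌉ − ⌈2712/355⌉ = 8 − 8 = 0
n=25: ⌈(26·113)/355⌉ − ⌈(25·113)/355⌉ = ⌈2938/355⌉ − ⌈2825/355⌉ = 9 − 8 = 1
n=26: ⌈(27·113)/355⌉ − ⌈(26·113)/355⌉ = ⌈3051/355⌉ − ⌈2938/355⌉ = 9 − 9 = 0
n=27: ⌈(28·113)/355⌉ − ⌈(27·113)/355⌉ = ⌈3164/355⌉ − ⌈3051/355⌉ = 9 − 9 = 0
n=28: ⌈(29·113)/355⌉ − ⌈(28·113)/355⌉ = ⌈3277/355⌉ − ⌈3164/355⌉ = 10 − 9 = 1
n=29: ⌈(30·113)/355⌉ − ⌈(29·113)/355⌉ = ⌈3390/355⌉ − ⌈3277/355⌉ = 10 − 10 = 0
n=30: ⌈(31·113)/355⌉ − ⌈(30·113)/355⌉ = ⌈3503/355⌉ − ⌈3390/355⌉ = 10 − 10 = 0
n=31: ⌈(32·113)/355⌉ − ⌈(31·113)/355⌉ = ⌈3616/355⌉ − ⌈3503/355⌉ = 11 − 10 = 1
n=32: ⌈(33·113)/355⌉ − ⌈(32·113)/355⌉ = ⌈3729/355⌉ − ⌈3616/355⌉ = 11 − 11 = 0
n=33: ⌈(34·113)/355⌉ − ⌈(33·113)/355⌉ = ⌈3842/355⌉ − ⌈3729/355⌉ = 11 − 11 = 0
n=34: ⌈(35·113)/355⌉ − ⌈(34·113)/355⌉ = ⌈3955/355⌉ − ⌈3842/355⌉ = 12 − 11 = 1
n=35: ⌈(36·113)/355⌉ − ⌈(35·113)/355⌉ = ⌈4068/355⌉ − ⌈3955/355⌉ = 12 − 12 = 0
n=36: ⌈(37·113)/355⌉ − ⌈(36·113)/355⌉ = ⌈4181/355⌉ − ⌈4068/355⌉ = 12 − 12 = 0
n=37: ⌈(38·113)/355⌉ − ⌈(37·113)/355⌉ = ⌈4294/355⌉ − ⌈4181/355⌉ = 13 − 12 = 1
n=38: ⌈(39·113)/355⌉ − ⌈(38·113)/355⌉ = ⌈4407/355⌉ − ⌈4294/355⌉ = 13 − 13 = 0
n=39: ⌈(40·113)/355⌉ − ⌈(39·113)/355⌉ = ⌈4520/355⌉ − ⌈4407/355⌉ = 13 − 13 = 0
n=40: ⌈(41·113)/355⌉ − ⌈(40·113)/355⌉ = ⌈4633/355⌉ − ⌈4520/355⌉ = 14 − 13 = 1
n=41: ⌈(42·113)/355⌉ − ⌈(41·113)/355⌉ = ⌈4746/355⌉ − ⌈4633/355⌉ = 14 − 14 = 0
n=42: ⌈(43·113)/355⌉ − ⌈(42·113)/355⌉ = ⌈4859/355⌉ − ⌈4746/355⌉ = 14 − 14 = 0
n=43: ⌈(44·113)/355⌉ − ⌈(43·113)/355⌉ = ⌈4972/355⌉ − ⌈4859/355⌉ = 15 − 14 = 1
n=44: ⌈(45·113)/355⌉ − ⌈(44·113)/355⌉ = ⌈5085/355⌉ − ⌈4972/355⌉ = 15 − 15 = 0
n=45: ⌈(46·113)/355⌉ − ⌈(45·113)/355⌉ = ⌈5198/355⌉ − ⌈5085/355⌉ = 15 − 15 = 0
n=46: ⌈(47·113)/355⌉ − ⌈(46·113)/355⌉ = ⌈5311/355⌉ − ⌈5198/355⌉ = 15 − 15 = 0
n=47: ⌈(48·113)/355⌉ − ⌈(47·113)/355⌉ = ⌈5424/355⌉ − ⌈5311/355⌉ = 16 − 15 = 1
n=48: ⌈(49·113)/355⌉ − ⌈(48·113)/355⌉ = ⌈5537/355⌉ − ⌈5424/355⌉ = 16 − 16 = 0
n=49: ⌈(50·113)/355⌉ − ⌈(49·113)/355⌉ = ⌈5650/355⌉ − ⌈5537/355⌉ = 16 − 16 = 0
n=50: ⌈(51·113)/355⌉ − ⌈(50·113)/355⌉ = ⌈5763/355⌉ − ⌈5650/355⌉ = 17 − 16 = 1
n=51: ⌈(52·113)/355⌉ − ⌈(51·113)/355⌉ = ⌈5876/355⌉ − ⌈5763/355⌉ = 17 − 17 = 0
n=52: ⌈(53·113)/355⌉ − ⌈(52·113)/355⌉ = ⌈5989/355⌉ − ⌈5876/355⌉ = 17 − 17 = 0
n=53: ⌈(54·113)/355⌉ − ⌈(53·113)/355⌉ = ⌈6102/355⌉ − ⌈5989/355⌉ = 18 − 17 = 1
n=54: ⌈(55·113)/355⌉ − ⌈(54·113)/355⌉ = ⌈6215/355⌉ − ⌈6102/355⌉ = 18 − 18 = 0
n=55: ⌈(56·113)/355⌉ − ⌈(55·113)/355⌉ = ⌈6328/355⌉ − ⌈6215/355⌉ = 18 − 18 = 0
n=56: ⌈(57·113)/355⌉ − ⌈(56·113)/355⌉ = ⌈6441/355⌉ − ⌈6328/355⌉ = 19 − 18 = 1
n=57: ⌈(58·113)/355⌉ − ⌈(57·113)/355⌉ = ⌈6554/355⌉ − ⌈6441/355⌉ = 19 − 19 = 0
n=58: ⌈(59·113)/355⌉ − ⌈(58·113)/355⌉ = ⌈6667/355⌉ − ⌈6554/355⌉ = 19 − 19 = 0
n=59: ⌈(60·113)/355⌉ − ⌈(59·113)/355⌉ = ⌈6780/355⌉ − ⌈6667/355⌉ = 20 − 19 = 1
n=60: ⌈(61·113)/355⌉ − ⌈(60·113)/355⌉ = ⌈6893/355⌉ − ⌈6780/355⌉ = 20 − 20 = 0
n=61: ⌈(62·113)/355⌉ − ⌈(61·113)/355⌉ = ⌈7006/355⌉ − ⌈6893/355⌉ = 20 − 20 = 0
n=62: ⌈(63·113)/355⌉ − ⌈(62·113)/355⌉ = ⌈7119/355⌉ − ⌈7006/355⌉ = 21 − 20 = 1
n=63: ⌈(64·113)/355⌉ − ⌈(63·113)/355⌉ = ⌈7232/355⌉ − ⌈7119/355⌉ = 21 − 21 = 0
n=64: ⌈(65·113)/355⌉ − ⌈(64·113)/355⌉ = ⌈7345/355⌉ − ⌈7232/355⌉ = 21 − 21 = 0
n=65: ⌈(66·113)/355⌉ − ⌈(65·113)/355⌉ = ⌈7458/355⌉ − ⌈7345/355⌉ = 22 − 21 = 1
n=66: ⌈(67·113)/355⌉ − ⌈(66·113)/355⌉ = ⌈7571/355⌉ − ⌈7458/355⌉ = 22 − 22 = 0
n=67: ⌈(68·113)/355⌉ − ⌈(67·113)/355⌉ = ⌈7684/355⌉ − ⌈7571/355⌉ = 22 − 22 = 0
n=68: ⌈(69·113)/355⌉ − ⌈(68·113)/355⌉ = ⌈7797/355⌉ − ⌈7684/355⌉ = 22 − 22 = 0
n=69: ⌈(70·113)/355⌉ − ⌈(69·113)/355⌉ = ⌈7910/355⌉ − ⌈7797/355⌉ = 23 − 22 = 1

1001001001001001001001000100100100100100100100010010010010010010010001


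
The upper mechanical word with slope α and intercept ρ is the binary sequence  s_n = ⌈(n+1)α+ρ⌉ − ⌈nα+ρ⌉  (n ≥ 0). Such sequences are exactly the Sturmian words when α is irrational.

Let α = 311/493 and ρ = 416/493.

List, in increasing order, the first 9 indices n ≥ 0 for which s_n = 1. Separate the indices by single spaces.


0 1 3 5 6 8 9 11 12

n=0: ⌈727/493⌉−⌈416/493⌉ = 2−1 = 1  ← one
n=1: ⌈1038/493⌉−⌈727/493⌉ = 3−2 = 1  ← one
n=2: ⌈1349/493⌉−⌈1038/493⌉ = 3−3 = 0
n=3: ⌈1660/493⌉−⌈1349/493⌉ = 4−3 = 1  ← one
n=4: ⌈1971/493⌉−⌈1660/493⌉ = 4−4 = 0
n=5: ⌈2282/493⌉−⌈1971/493⌉ = 5−4 = 1  ← one
n=6: ⌈2593/493⌉−⌈2282/493⌉ = 6−5 = 1  ← one
n=7: ⌈2904/493⌉−⌈2593/493⌉ = 6−6 = 0
n=8: ⌈3215/493⌉−⌈2904/493⌉ = 7−6 = 1  ← one
n=9: ⌈3526/493⌉−⌈3215/493⌉ = 8−7 = 1  ← one
n=10: ⌈3837/493⌉−⌈3526/493⌉ = 8−8 = 0
n=11: ⌈4148/493⌉−⌈3837/493⌉ = 9−8 = 1  ← one
n=12: ⌈4459/493⌉−⌈4148/493⌉ = 10−9 = 1  ← one
positions of the first 9 ones: 0 1 3 5 6 8 9 11 12


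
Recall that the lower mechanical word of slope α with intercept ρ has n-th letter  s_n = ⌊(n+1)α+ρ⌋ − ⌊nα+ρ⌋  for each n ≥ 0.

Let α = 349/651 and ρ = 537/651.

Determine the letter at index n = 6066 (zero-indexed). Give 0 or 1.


(n+1)α + ρ = (6067·349 + 537) / 651 = 2117920/651
nα + ρ     = (6066·349 + 537) / 651 = 2117571/651
⌊2117920/651⌋ = 3253,  ⌊2117571/651⌋ = 3252
s_{6066} = 3253 − 3252 = 1

1


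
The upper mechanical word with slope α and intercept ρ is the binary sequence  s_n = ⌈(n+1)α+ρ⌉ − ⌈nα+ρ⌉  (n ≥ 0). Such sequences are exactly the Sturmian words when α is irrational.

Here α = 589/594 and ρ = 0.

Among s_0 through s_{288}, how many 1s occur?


287

#1s = Σ_{n=0}^{288} s_n = Σ_{n=0}^{288} (⌈(n+1)α+ρ⌉ − ⌈nα+ρ⌉)
the sum telescopes: every ⌈nα+ρ⌉ with 0 < n < 289 appears once with + and once with −, leaving ⌈289α+ρ⌉ − ⌈0·α+ρ⌉
289α + ρ = (289·589) / 594 = 170221/594
ρ = 0/594
⌈170221/594⌉ = 287,  ⌈0/594⌉ = 0
#1s = 287 − 0 = 287


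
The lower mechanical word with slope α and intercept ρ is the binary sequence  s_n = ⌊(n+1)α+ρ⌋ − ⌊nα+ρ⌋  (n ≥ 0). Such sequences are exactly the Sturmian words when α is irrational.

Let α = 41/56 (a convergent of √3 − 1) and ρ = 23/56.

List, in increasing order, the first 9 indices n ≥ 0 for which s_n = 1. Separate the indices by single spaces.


n=0: ⌊64/56⌋−⌊23/56⌋ = 1−0 = 1  ← one
n=1: ⌊105/56⌋−⌊64/56⌋ = 1−1 = 0
n=2: ⌊146/56⌋−⌊105/56⌋ = 2−1 = 1  ← one
n=3: ⌊187/56⌋−⌊146/56⌋ = 3−2 = 1  ← one
n=4: ⌊228/56⌋−⌊187/56⌋ = 4−3 = 1  ← one
n=5: ⌊269/56⌋−⌊228/56⌋ = 4−4 = 0
n=6: ⌊310/56⌋−⌊269/56⌋ = 5−4 = 1  ← one
n=7: ⌊351/56⌋−⌊310/56⌋ = 6−5 = 1  ← one
n=8: ⌊392/56⌋−⌊351/56⌋ = 7−6 = 1  ← one
n=9: ⌊433/56⌋−⌊392/56⌋ = 7−7 = 0
n=10: ⌊474/56⌋−⌊433/56⌋ = 8−7 = 1  ← one
n=11: ⌊515/56⌋−⌊474/56⌋ = 9−8 = 1  ← one
positions of the first 9 ones: 0 2 3 4 6 7 8 10 11

0 2 3 4 6 7 8 10 11


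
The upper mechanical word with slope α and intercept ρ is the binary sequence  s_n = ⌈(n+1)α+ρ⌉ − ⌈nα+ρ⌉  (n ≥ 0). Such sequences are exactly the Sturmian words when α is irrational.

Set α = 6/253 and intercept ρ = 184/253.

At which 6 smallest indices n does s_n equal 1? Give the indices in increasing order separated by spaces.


n=0: ⌈190/253⌉−⌈184/253⌉ = 1−1 = 0
n=1: ⌈196/253⌉−⌈190/253⌉ = 1−1 = 0
  …
n=11: ⌈256/253⌉−⌈250/253⌉ = 2−1 = 1  ← one
n=12: ⌈262/253⌉−⌈256/253⌉ = 2−2 = 0
n=13: ⌈268/253⌉−⌈262/253⌉ = 2−2 = 0
  …
n=53: ⌈508/253⌉−⌈502/253⌉ = 3−2 = 1  ← one
n=54: ⌈514/253⌉−⌈508/253⌉ = 3−3 = 0
n=55: ⌈520/253⌉−⌈514/253⌉ = 3−3 = 0
  …
n=95: ⌈760/253⌉−⌈754/253⌉ = 4−3 = 1  ← one
n=96: ⌈766/253⌉−⌈760/253⌉ = 4−4 = 0
n=97: ⌈772/253⌉−⌈766/253⌉ = 4−4 = 0
  …
n=138: ⌈1018/253⌉−⌈1012/253⌉ = 5−4 = 1  ← one
n=139: ⌈1024/253⌉−⌈1018/253⌉ = 5−5 = 0
n=140: ⌈1030/253⌉−⌈1024/253⌉ = 5−5 = 0
  …
n=180: ⌈1270/253⌉−⌈1264/253⌉ = 6−5 = 1  ← one
n=181: ⌈1276/253⌉−⌈1270/253⌉ = 6−6 = 0
n=182: ⌈1282/253⌉−⌈1276/253⌉ = 6−6 = 0
  …
n=222: ⌈1522/253⌉−⌈1516/253⌉ = 7−6 = 1  ← one
positions of the first 6 ones: 11 53 95 138 180 222

11 53 95 138 180 222


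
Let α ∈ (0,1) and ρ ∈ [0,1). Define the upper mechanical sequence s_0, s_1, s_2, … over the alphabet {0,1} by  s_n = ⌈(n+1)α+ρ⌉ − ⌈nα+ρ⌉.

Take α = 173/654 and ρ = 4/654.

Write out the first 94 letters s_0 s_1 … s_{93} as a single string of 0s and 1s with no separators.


n=0: ⌈(1·173+4)/654⌉ − ⌈(0·173+4)/654⌉ = ⌈177/654⌉ − ⌈4/654⌉ = 1 − 1 = 0
n=1: ⌈(2·173+4)/654⌉ − ⌈(1·173+4)/654⌉ = ⌈350/654⌉ − ⌈177/654⌉ = 1 − 1 = 0
n=2: ⌈(3·173+4)/654⌉ − ⌈(2·173+4)/654⌉ = ⌈523/654⌉ − ⌈350/654⌉ = 1 − 1 = 0
n=3: ⌈(4·173+4)/654⌉ − ⌈(3·173+4)/654⌉ = ⌈696/654⌉ − ⌈523/654⌉ = 2 − 1 = 1
n=4: ⌈(5·173+4)/654⌉ − ⌈(4·173+4)/654⌉ = ⌈869/654⌉ − ⌈696/654⌉ = 2 − 2 = 0
n=5: ⌈(6·173+4)/654⌉ − ⌈(5·173+4)/654⌉ = ⌈1042/654⌉ − ⌈869/654⌉ = 2 − 2 = 0
n=6: ⌈(7·173+4)/654⌉ − ⌈(6·173+4)/654⌉ = ⌈1215/654⌉ − ⌈1042/654⌉ = 2 − 2 = 0
n=7: ⌈(8·173+4)/654⌉ − ⌈(7·173+4)/654⌉ = ⌈1388/654⌉ − ⌈1215/654⌉ = 3 − 2 = 1
n=8: ⌈(9·173+4)/654⌉ − ⌈(8·173+4)/654⌉ = ⌈1561/654⌉ − ⌈1388/654⌉ = 3 − 3 = 0
n=9: ⌈(10·173+4)/654⌉ − ⌈(9·173+4)/654⌉ = ⌈1734/654⌉ − ⌈1561/654⌉ = 3 − 3 = 0
n=10: ⌈(11·173+4)/654⌉ − ⌈(10·173+4)/654⌉ = ⌈1907/654⌉ − ⌈1734/654⌉ = 3 − 3 = 0
n=11: ⌈(12·173+4)/654⌉ − ⌈(11·173+4)/654⌉ = ⌈2080/654⌉ − ⌈1907/654⌉ = 4 − 3 = 1
n=12: ⌈(13·173+4)/654⌉ − ⌈(12·173+4)/654⌉ = ⌈2253/654⌉ − ⌈2080/654⌉ = 4 − 4 = 0
n=13: ⌈(14·173+4)/654⌉ − ⌈(13·173+4)/654⌉ = ⌈2426/654⌉ − ⌈2253/654⌉ = 4 − 4 = 0
n=14: ⌈(15·173+4)/654⌉ − ⌈(14·173+4)/654⌉ = ⌈2599/654⌉ − ⌈2426/654⌉ = 4 − 4 = 0
n=15: ⌈(16·173+4)/654⌉ − ⌈(15·173+4)/654⌉ = ⌈2772/654⌉ − ⌈2599/654⌉ = 5 − 4 = 1
n=16: ⌈(17·173+4)/654⌉ − ⌈(16·173+4)/654⌉ = ⌈2945/654⌉ − ⌈2772/654⌉ = 5 − 5 = 0
n=17: ⌈(18·173+4)/654⌉ − ⌈(17·173+4)/654⌉ = ⌈3118/654⌉ − ⌈2945/654⌉ = 5 − 5 = 0
n=18: ⌈(19·173+4)/654⌉ − ⌈(18·173+4)/654⌉ = ⌈3291/654⌉ − ⌈3118/654⌉ = 6 − 5 = 1
n=19: ⌈(20·173+4)/654⌉ − ⌈(19·173+4)/654⌉ = ⌈3464/654⌉ − ⌈3291/654⌉ = 6 − 6 = 0
n=20: ⌈(21·173+4)/654⌉ − ⌈(20·173+4)/654⌉ = ⌈3637/654⌉ − ⌈3464/654⌉ = 6 − 6 = 0
n=21: ⌈(22·173+4)/654⌉ − ⌈(21·173+4)/654⌉ = ⌈3810/654⌉ − ⌈3637/654⌉ = 6 − 6 = 0
n=22: ⌈(23·173+4)/654⌉ − ⌈(22·173+4)/654⌉ = ⌈3983/654⌉ − ⌈3810/654⌉ = 7 − 6 = 1
n=23: ⌈(24·173+4)/654⌉ − ⌈(23·173+4)/654⌉ = ⌈4156/654⌉ − ⌈3983/654⌉ = 7 − 7 = 0
n=24: ⌈(25·173+4)/654⌉ − ⌈(24·173+4)/654⌉ = ⌈4329/654⌉ − ⌈4156/654⌉ = 7 − 7 = 0
n=25: ⌈(26·173+4)/654⌉ − ⌈(25·173+4)/654⌉ = ⌈4502/654⌉ − ⌈4329/654⌉ = 7 − 7 = 0
n=26: ⌈(27·173+4)/654⌉ − ⌈(26·173+4)/654⌉ = ⌈4675/654⌉ − ⌈4502/654⌉ = 8 − 7 = 1
n=27: ⌈(28·173+4)/654⌉ − ⌈(27·173+4)/654⌉ = ⌈4848/654⌉ − ⌈4675/654⌉ = 8 − 8 = 0
n=28: ⌈(29·173+4)/654⌉ − ⌈(28·173+4)/654⌉ = ⌈5021/654⌉ − ⌈4848/654⌉ = 8 − 8 = 0
n=29: ⌈(30·173+4)/654⌉ − ⌈(29·173+4)/654⌉ = ⌈5194/654⌉ − ⌈5021/654⌉ = 8 − 8 = 0
n=30: ⌈(31·173+4)/654⌉ − ⌈(30·173+4)/654⌉ = ⌈5367/654⌉ − ⌈5194/654⌉ = 9 − 8 = 1
n=31: ⌈(32·173+4)/654⌉ − ⌈(31·173+4)/654⌉ = ⌈5540/654⌉ − ⌈5367/654⌉ = 9 − 9 = 0
n=32: ⌈(33·173+4)/654⌉ − ⌈(32·173+4)/654⌉ = ⌈5713/654⌉ − ⌈5540/654⌉ = 9 − 9 = 0
n=33: ⌈(34·173+4)/654⌉ − ⌈(33·173+4)/654⌉ = ⌈5886/654⌉ − ⌈5713/654⌉ = 9 − 9 = 0
n=34: ⌈(35·173+4)/654⌉ − ⌈(34·173+4)/654⌉ = ⌈6059/654⌉ − ⌈5886/654⌉ = 10 − 9 = 1
n=35: ⌈(36·173+4)/654⌉ − ⌈(35·173+4)/654⌉ = ⌈6232/654⌉ − ⌈6059/654⌉ = 10 − 10 = 0
n=36: ⌈(37·173+4)/654⌉ − ⌈(36·173+4)/654⌉ = ⌈6405/654⌉ − ⌈6232/654⌉ = 10 − 10 = 0
n=37: ⌈(38·173+4)/654⌉ − ⌈(37·173+4)/654⌉ = ⌈6578/654⌉ − ⌈6405/654⌉ = 11 − 10 = 1
n=38: ⌈(39·173+4)/654⌉ − ⌈(38·173+4)/654⌉ = ⌈6751/654⌉ − ⌈6578/654⌉ = 11 − 11 = 0
n=39: ⌈(40·173+4)/654⌉ − ⌈(39·173+4)/654⌉ = ⌈6924/654⌉ − ⌈6751/654⌉ = 11 − 11 = 0
n=40: ⌈(41·173+4)/654⌉ − ⌈(40·173+4)/654⌉ = ⌈7097/654⌉ − ⌈6924/654⌉ = 11 − 11 = 0
n=41: ⌈(42·173+4)/654⌉ − ⌈(41·173+4)/654⌉ = ⌈7270/654⌉ − ⌈7097/654⌉ = 12 − 11 = 1
n=42: ⌈(43·173+4)/654⌉ − ⌈(42·173+4)/654⌉ = ⌈7443/654⌉ − ⌈7270/654⌉ = 12 − 12 = 0
n=43: ⌈(44·173+4)/654⌉ − ⌈(43·173+4)/654⌉ = ⌈7616/654⌉ − ⌈7443/654⌉ = 12 − 12 = 0
n=44: ⌈(45·173+4)/654⌉ − ⌈(44·173+4)/654⌉ = ⌈7789/654⌉ − ⌈7616/654⌉ = 12 − 12 = 0
n=45: ⌈(46·173+4)/654⌉ − ⌈(45·173+4)/654⌉ = ⌈7962/654⌉ − ⌈7789/654⌉ = 13 − 12 = 1
n=46: ⌈(47·173+4)/654⌉ − ⌈(46·173+4)/654⌉ = ⌈8135/654⌉ − ⌈7962/654⌉ = 13 − 13 = 0
n=47: ⌈(48·173+4)/654⌉ − ⌈(47·173+4)/654⌉ = ⌈8308/654⌉ − ⌈8135/654⌉ = 13 − 13 = 0
n=48: ⌈(49·173+4)/654⌉ − ⌈(48·173+4)/654⌉ = ⌈8481/654⌉ − ⌈8308/654⌉ = 13 − 13 = 0
n=49: ⌈(50·173+4)/654⌉ − ⌈(49·173+4)/654⌉ = ⌈8654/654⌉ − ⌈8481/654⌉ = 14 − 13 = 1
n=50: ⌈(51·173+4)/654⌉ − ⌈(50·173+4)/654⌉ = ⌈8827/654⌉ − ⌈8654/654⌉ = 14 − 14 = 0
n=51: ⌈(52·173+4)/654⌉ − ⌈(51·173+4)/654⌉ = ⌈9000/654⌉ − ⌈8827/654⌉ = 14 − 14 = 0
n=52: ⌈(53·173+4)/654⌉ − ⌈(52·173+4)/654⌉ = ⌈9173/654⌉ − ⌈9000/654⌉ = 15 − 14 = 1
n=53: ⌈(54·173+4)/654⌉ − ⌈(53·173+4)/654⌉ = ⌈9346/654⌉ − ⌈9173/654⌉ = 15 − 15 = 0
n=54: ⌈(55·173+4)/654⌉ − ⌈(54·173+4)/654⌉ = ⌈9519/654⌉ − ⌈9346/654⌉ = 15 − 15 = 0
n=55: ⌈(56·173+4)/654⌉ − ⌈(55·173+4)/654⌉ = ⌈9692/654⌉ − ⌈9519/654⌉ = 15 − 15 = 0
n=56: ⌈(57·173+4)/654⌉ − ⌈(56·173+4)/654⌉ = ⌈9865/654⌉ − ⌈9692/654⌉ = 16 − 15 = 1
n=57: ⌈(58·173+4)/654⌉ − ⌈(57·173+4)/654⌉ = ⌈10038/654⌉ − ⌈9865/654⌉ = 16 − 16 = 0
n=58: ⌈(59·173+4)/654⌉ − ⌈(58·173+4)/654⌉ = ⌈10211/654⌉ − ⌈10038/654⌉ = 16 − 16 = 0
n=59: ⌈(60·173+4)/654⌉ − ⌈(59·173+4)/654⌉ = ⌈10384/654⌉ − ⌈10211/654⌉ = 16 − 16 = 0
n=60: ⌈(61·173+4)/654⌉ − ⌈(60·173+4)/654⌉ = ⌈10557/654⌉ − ⌈10384/654⌉ = 17 − 16 = 1
n=61: ⌈(62·173+4)/654⌉ − ⌈(61·173+4)/654⌉ = ⌈10730/654⌉ − ⌈10557/654⌉ = 17 − 17 = 0
n=62: ⌈(63·173+4)/654⌉ − ⌈(62·173+4)/654⌉ = ⌈10903/654⌉ − ⌈10730/654⌉ = 17 − 17 = 0
n=63: ⌈(64·173+4)/654⌉ − ⌈(63·173+4)/654⌉ = ⌈11076/654⌉ − ⌈10903/654⌉ = 17 − 17 = 0
n=64: ⌈(65·173+4)/654⌉ − ⌈(64·173+4)/654⌉ = ⌈11249/654⌉ − ⌈11076/654⌉ = 18 − 17 = 1
n=65: ⌈(66·173+4)/654⌉ − ⌈(65·173+4)/654⌉ = ⌈11422/654⌉ − ⌈11249/654⌉ = 18 − 18 = 0
n=66: ⌈(67·173+4)/654⌉ − ⌈(66·173+4)/654⌉ = ⌈11595/654⌉ − ⌈11422/654⌉ = 18 − 18 = 0
n=67: ⌈(68·173+4)/654⌉ − ⌈(67·173+4)/654⌉ = ⌈11768/654⌉ − ⌈11595/654⌉ = 18 − 18 = 0
n=68: ⌈(69·173+4)/654⌉ − ⌈(68·173+4)/654⌉ = ⌈11941/654⌉ − ⌈11768/654⌉ = 19 − 18 = 1
n=69: ⌈(70·173+4)/654⌉ − ⌈(69·173+4)/654⌉ = ⌈12114/654⌉ − ⌈11941/654⌉ = 19 − 19 = 0
n=70: ⌈(71·173+4)/654⌉ − ⌈(70·173+4)/654⌉ = ⌈12287/654⌉ − ⌈12114/654⌉ = 19 − 19 = 0
n=71: ⌈(72·173+4)/654⌉ − ⌈(71·173+4)/654⌉ = ⌈12460/654⌉ − ⌈12287/654⌉ = 20 − 19 = 1
n=72: ⌈(73·173+4)/654⌉ − ⌈(72·173+4)/654⌉ = ⌈12633/654⌉ − ⌈12460/654⌉ = 20 − 20 = 0
n=73: ⌈(74·173+4)/654⌉ − ⌈(73·173+4)/654⌉ = ⌈12806/654⌉ − ⌈12633/654⌉ = 20 − 20 = 0
n=74: ⌈(75·173+4)/654⌉ − ⌈(74·173+4)/654⌉ = ⌈12979/654⌉ − ⌈12806/654⌉ = 20 − 20 = 0
n=75: ⌈(76·173+4)/654⌉ − ⌈(75·173+4)/654⌉ = ⌈13152/654⌉ − ⌈12979/654⌉ = 21 − 20 = 1
n=76: ⌈(77·173+4)/654⌉ − ⌈(76·173+4)/654⌉ = ⌈13325/654⌉ − ⌈13152/654⌉ = 21 − 21 = 0
n=77: ⌈(78·173+4)/654⌉ − ⌈(77·173+4)/654⌉ = ⌈13498/654⌉ − ⌈13325/654⌉ = 21 − 21 = 0
n=78: ⌈(79·173+4)/654⌉ − ⌈(78·173+4)/654⌉ = ⌈13671/654⌉ − ⌈13498/654⌉ = 21 − 21 = 0
n=79: ⌈(80·173+4)/654⌉ − ⌈(79·173+4)/654⌉ = ⌈13844/654⌉ − ⌈13671/654⌉ = 22 − 21 = 1
n=80: ⌈(81·173+4)/654⌉ − ⌈(80·173+4)/654⌉ = ⌈14017/654⌉ − ⌈13844/654⌉ = 22 − 22 = 0
n=81: ⌈(82·173+4)/654⌉ − ⌈(81·173+4)/654⌉ = ⌈14190/654⌉ − ⌈14017/654⌉ = 22 − 22 = 0
n=82: ⌈(83·173+4)/654⌉ − ⌈(82·173+4)/654⌉ = ⌈14363/654⌉ − ⌈14190/654⌉ = 22 − 22 = 0
n=83: ⌈(84·173+4)/654⌉ − ⌈(83·173+4)/654⌉ = ⌈14536/654⌉ − ⌈14363/654⌉ = 23 − 22 = 1
n=84: ⌈(85·173+4)/654⌉ − ⌈(84·173+4)/654⌉ = ⌈14709/654⌉ − ⌈14536/654⌉ = 23 − 23 = 0
n=85: ⌈(86·173+4)/654⌉ − ⌈(85·173+4)/654⌉ = ⌈14882/654⌉ − ⌈14709/654⌉ = 23 − 23 = 0
n=86: ⌈(87·173+4)/654⌉ − ⌈(86·173+4)/654⌉ = ⌈15055/654⌉ − ⌈14882/654⌉ = 24 − 23 = 1
n=87: ⌈(88·173+4)/654⌉ − ⌈(87·173+4)/654⌉ = ⌈15228/654⌉ − ⌈15055/654⌉ = 24 − 24 = 0
n=88: ⌈(89·173+4)/654⌉ − ⌈(88·173+4)/654⌉ = ⌈15401/654⌉ − ⌈15228/654⌉ = 24 − 24 = 0
n=89: ⌈(90·173+4)/654⌉ − ⌈(89·173+4)/654⌉ = ⌈15574/654⌉ − ⌈15401/654⌉ = 24 − 24 = 0
n=90: ⌈(91·173+4)/654⌉ − ⌈(90·173+4)/654⌉ = ⌈15747/654⌉ − ⌈15574/654⌉ = 25 − 24 = 1
n=91: ⌈(92·173+4)/654⌉ − ⌈(91·173+4)/654⌉ = ⌈15920/654⌉ − ⌈15747/654⌉ = 25 − 25 = 0
n=92: ⌈(93·173+4)/654⌉ − ⌈(92·173+4)/654⌉ = ⌈16093/654⌉ − ⌈15920/654⌉ = 25 − 25 = 0
n=93: ⌈(94·173+4)/654⌉ − ⌈(93·173+4)/654⌉ = ⌈16266/654⌉ − ⌈16093/654⌉ = 25 − 25 = 0

0001000100010001001000100010001000100100010001000100100010001000100010010001000100010010001000


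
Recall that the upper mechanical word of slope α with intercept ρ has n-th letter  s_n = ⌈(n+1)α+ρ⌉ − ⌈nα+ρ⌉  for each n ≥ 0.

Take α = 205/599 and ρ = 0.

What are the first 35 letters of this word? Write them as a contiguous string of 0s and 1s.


10100100100100100100100100100100100

n=0: ⌈(1·205)/599⌉ − ⌈(0·205)/599⌉ = ⌈205/599⌉ − ⌈0/599⌉ = 1 − 0 = 1
n=1: ⌈(2·205)/599⌉ − ⌈(1·205)/599⌉ = ⌈410/599⌉ − ⌈205/599⌉ = 1 − 1 = 0
n=2: ⌈(3·205)/599⌉ − ⌈(2·205)/599⌉ = ⌈615/599⌉ − ⌈410/599⌉ = 2 − 1 = 1
n=3: ⌈(4·205)/599⌉ − ⌈(3·205)/599⌉ = ⌈820/599⌉ − ⌈615/599⌉ = 2 − 2 = 0
n=4: ⌈(5·205)/599⌉ − ⌈(4·205)/599⌉ = ⌈1025/599⌉ − ⌈820/599⌉ = 2 − 2 = 0
n=5: ⌈(6·205)/599⌉ − ⌈(5·205)/599⌉ = ⌈1230/599⌉ − ⌈1025/599⌉ = 3 − 2 = 1
n=6: ⌈(7·205)/599⌉ − ⌈(6·205)/599⌉ = ⌈1435/599⌉ − ⌈1230/599⌉ = 3 − 3 = 0
n=7: ⌈(8·205)/599⌉ − ⌈(7·205)/599⌉ = ⌈1640/599⌉ − ⌈1435/599⌉ = 3 − 3 = 0
n=8: ⌈(9·205)/599⌉ − ⌈(8·205)/599⌉ = ⌈1845/599⌉ − ⌈1640/599⌉ = 4 − 3 = 1
n=9: ⌈(10·205)/599⌉ − ⌈(9·205)/599⌉ = ⌈2050/599⌉ − ⌈1845/599⌉ = 4 − 4 = 0
n=10: ⌈(11·205)/599⌉ − ⌈(10·205)/599⌉ = ⌈2255/599⌉ − ⌈2050/599⌉ = 4 − 4 = 0
n=11: ⌈(12·205)/599⌉ − ⌈(11·205)/599⌉ = ⌈2460/599⌉ − ⌈2255/599⌉ = 5 − 4 = 1
n=12: ⌈(13·205)/599⌉ − ⌈(12·205)/599⌉ = ⌈2665/599⌉ − ⌈2460/599⌉ = 5 − 5 = 0
n=13: ⌈(14·205)/599⌉ − ⌈(13·205)/599⌉ = ⌈2870/599⌉ − ⌈2665/599⌉ = 5 − 5 = 0
n=14: ⌈(15·205)/599⌉ − ⌈(14·205)/599⌉ = ⌈3075/599⌉ − ⌈2870/599⌉ = 6 − 5 = 1
n=15: ⌈(16·205)/599⌉ − ⌈(15·205)/599⌉ = ⌈3280/599⌉ − ⌈3075/599⌉ = 6 − 6 = 0
n=16: ⌈(17·205)/599⌉ − ⌈(16·205)/599⌉ = ⌈3485/599⌉ − ⌈3280/599⌉ = 6 − 6 = 0
n=17: ⌈(18·205)/599⌉ − ⌈(17·205)/599⌉ = ⌈3690/599⌉ − ⌈3485/599⌉ = 7 − 6 = 1
n=18: ⌈(19·205)/599⌉ − ⌈(18·205)/599⌉ = ⌈3895/599⌉ − ⌈3690/599⌉ = 7 − 7 = 0
n=19: ⌈(20·205)/599⌉ − ⌈(19·205)/599⌉ = ⌈4100/599⌉ − ⌈3895/599⌉ = 7 − 7 = 0
n=20: ⌈(21·205)/599⌉ − ⌈(20·205)/599⌉ = ⌈4305/599⌉ − ⌈4100/599⌉ = 8 − 7 = 1
n=21: ⌈(22·205)/599⌉ − ⌈(21·205)/599⌉ = ⌈4510/599⌉ − ⌈4305/599⌉ = 8 − 8 = 0
n=22: ⌈(23·205)/599⌉ − ⌈(22·205)/599⌉ = ⌈4715/599⌉ − ⌈4510/599⌉ = 8 − 8 = 0
n=23: ⌈(24·205)/599⌉ − ⌈(23·205)/599⌉ = ⌈4920/599⌉ − ⌈4715/599⌉ = 9 − 8 = 1
n=24: ⌈(25·205)/599⌉ − ⌈(24·205)/599⌉ = ⌈5125/599⌉ − ⌈4920/599⌉ = 9 − 9 = 0
n=25: ⌈(26·205)/599⌉ − ⌈(25·205)/599⌉ = ⌈5330/599⌉ − ⌈5125/599⌉ = 9 − 9 = 0
n=26: ⌈(27·205)/599⌉ − ⌈(26·205)/599⌉ = ⌈5535/599⌉ − ⌈5330/599⌉ = 10 − 9 = 1
n=27: ⌈(28·205)/599⌉ − ⌈(27·205)/599⌉ = ⌈5740/599⌉ − ⌈5535/599⌉ = 10 − 10 = 0
n=28: ⌈(29·205)/599⌉ − ⌈(28·205)/599⌉ = ⌈5945/599⌉ − ⌈5740/599⌉ = 10 − 10 = 0
n=29: ⌈(30·205)/599⌉ − ⌈(29·205)/599⌉ = ⌈6150/599⌉ − ⌈5945/599⌉ = 11 − 10 = 1
n=30: ⌈(31·205)/599⌉ − ⌈(30·205)/599⌉ = ⌈6355/599⌉ − ⌈6150/599⌉ = 11 − 11 = 0
n=31: ⌈(32·205)/599⌉ − ⌈(31·205)/599⌉ = ⌈6560/599⌉ − ⌈6355/599⌉ = 11 − 11 = 0
n=32: ⌈(33·205)/599⌉ − ⌈(32·205)/599⌉ = ⌈6765/599⌉ − ⌈6560/599⌉ = 12 − 11 = 1
n=33: ⌈(34·205)/599⌉ − ⌈(33·205)/599⌉ = ⌈6970/599⌉ − ⌈6765/599⌉ = 12 − 12 = 0
n=34: ⌈(35·205)/599⌉ − ⌈(34·205)/599⌉ = ⌈7175/599⌉ − ⌈6970/599⌉ = 12 − 12 = 0


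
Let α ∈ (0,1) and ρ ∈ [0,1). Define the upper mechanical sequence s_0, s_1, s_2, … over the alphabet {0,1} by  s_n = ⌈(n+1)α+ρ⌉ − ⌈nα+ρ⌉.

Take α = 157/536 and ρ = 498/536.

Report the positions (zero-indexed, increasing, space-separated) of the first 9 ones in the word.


n=0: ⌈655/536⌉−⌈498/536⌉ = 2−1 = 1  ← one
n=1: ⌈812/536⌉−⌈655/536⌉ = 2−2 = 0
n=2: ⌈969/536⌉−⌈812/536⌉ = 2−2 = 0
n=3: ⌈1126/536⌉−⌈969/536⌉ = 3−2 = 1  ← one
n=4: ⌈1283/536⌉−⌈1126/536⌉ = 3−3 = 0
n=5: ⌈1440/536⌉−⌈1283/536⌉ = 3−3 = 0
n=6: ⌈1597/536⌉−⌈1440/536⌉ = 3−3 = 0
n=7: ⌈1754/536⌉−⌈1597/536⌉ = 4−3 = 1  ← one
n=8: ⌈1911/536⌉−⌈1754/536⌉ = 4−4 = 0
n=9: ⌈2068/536⌉−⌈1911/536⌉ = 4−4 = 0
n=10: ⌈2225/536⌉−⌈2068/536⌉ = 5−4 = 1  ← one
n=11: ⌈2382/536⌉−⌈2225/536⌉ = 5−5 = 0
n=12: ⌈2539/536⌉−⌈2382/536⌉ = 5−5 = 0
n=13: ⌈2696/536⌉−⌈2539/536⌉ = 6−5 = 1  ← one
n=14: ⌈2853/536⌉−⌈2696/536⌉ = 6−6 = 0
n=15: ⌈3010/536⌉−⌈2853/536⌉ = 6−6 = 0
n=16: ⌈3167/536⌉−⌈3010/536⌉ = 6−6 = 0
n=17: ⌈3324/536⌉−⌈3167/536⌉ = 7−6 = 1  ← one
n=18: ⌈3481/536⌉−⌈3324/536⌉ = 7−7 = 0
n=19: ⌈3638/536⌉−⌈3481/536⌉ = 7−7 = 0
n=20: ⌈3795/536⌉−⌈3638/536⌉ = 8−7 = 1  ← one
n=21: ⌈3952/536⌉−⌈3795/536⌉ = 8−8 = 0
n=22: ⌈4109/536⌉−⌈3952/536⌉ = 8−8 = 0
n=23: ⌈4266/536⌉−⌈4109/536⌉ = 8−8 = 0
n=24: ⌈4423/536⌉−⌈4266/536⌉ = 9−8 = 1  ← one
n=25: ⌈4580/536⌉−⌈4423/536⌉ = 9−9 = 0
n=26: ⌈4737/536⌉−⌈4580/536⌉ = 9−9 = 0
n=27: ⌈4894/536⌉−⌈4737/536⌉ = 10−9 = 1  ← one
positions of the first 9 ones: 0 3 7 10 13 17 20 24 27

0 3 7 10 13 17 20 24 27


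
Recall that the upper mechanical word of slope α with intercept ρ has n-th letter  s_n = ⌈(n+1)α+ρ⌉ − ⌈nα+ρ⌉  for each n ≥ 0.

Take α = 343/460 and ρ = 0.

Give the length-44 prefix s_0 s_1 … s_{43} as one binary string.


11101110111011101110111011101110111011101110

n=0: ⌈(1·343)/460⌉ − ⌈(0·343)/460⌉ = ⌈343/460⌉ − ⌈0/460⌉ = 1 − 0 = 1
n=1: ⌈(2·343)/460⌉ − ⌈(1·343)/460⌉ = ⌈686/460⌉ − ⌈343/460⌉ = 2 − 1 = 1
n=2: ⌈(3·343)/460⌉ − ⌈(2·343)/460⌉ = ⌈1029/460⌉ − ⌈686/460⌉ = 3 − 2 = 1
n=3: ⌈(4·343)/460⌉ − ⌈(3·343)/460⌉ = ⌈1372/460⌉ − ⌈1029/460⌉ = 3 − 3 = 0
n=4: ⌈(5·343)/460⌉ − ⌈(4·343)/460⌉ = ⌈1715/460⌉ − ⌈1372/460⌉ = 4 − 3 = 1
n=5: ⌈(6·343)/460⌉ − ⌈(5·343)/460⌉ = ⌈2058/460⌉ − ⌈1715/460⌉ = 5 − 4 = 1
n=6: ⌈(7·343)/460⌉ − ⌈(6·343)/460⌉ = ⌈2401/460⌉ − ⌈2058/460⌉ = 6 − 5 = 1
n=7: ⌈(8·343)/460⌉ − ⌈(7·343)/460⌉ = ⌈2744/460⌉ − ⌈2401/460⌉ = 6 − 6 = 0
n=8: ⌈(9·343)/460⌉ − ⌈(8·343)/460⌉ = ⌈3087/460⌉ − ⌈2744/460⌉ = 7 − 6 = 1
n=9: ⌈(10·343)/460⌉ − ⌈(9·343)/460⌉ = ⌈3430/460⌉ − ⌈3087/460⌉ = 8 − 7 = 1
n=10: ⌈(11·343)/460⌉ − ⌈(10·343)/460⌉ = ⌈3773/460⌉ − ⌈3430/460⌉ = 9 − 8 = 1
n=11: ⌈(12·343)/460⌉ − ⌈(11·343)/460⌉ = ⌈4116/460⌉ − ⌈3773/460⌉ = 9 − 9 = 0
n=12: ⌈(13·343)/460⌉ − ⌈(12·343)/460⌉ = ⌈4459/460⌉ − ⌈4116/460⌉ = 10 − 9 = 1
n=13: ⌈(14·343)/460⌉ − ⌈(13·343)/460⌉ = ⌈4802/460⌉ − ⌈4459/460⌉ = 11 − 10 = 1
n=14: ⌈(15·343)/460⌉ − ⌈(14·343)/460⌉ = ⌈5145/460⌉ − ⌈4802/460⌉ = 12 − 11 = 1
n=15: ⌈(16·343)/460⌉ − ⌈(15·343)/460⌉ = ⌈5488/460⌉ − ⌈5145/460⌉ = 12 − 12 = 0
n=16: ⌈(17·343)/460⌉ − ⌈(16·343)/460⌉ = ⌈5831/460⌉ − ⌈5488/460⌉ = 13 − 12 = 1
n=17: ⌈(18·343)/460⌉ − ⌈(17·343)/460⌉ = ⌈6174/460⌉ − ⌈5831/460⌉ = 14 − 13 = 1
n=18: ⌈(19·343)/460⌉ − ⌈(18·343)/460⌉ = ⌈6517/460⌉ − ⌈6174/460⌉ = 15 − 14 = 1
n=19: ⌈(20·343)/460⌉ − ⌈(19·343)/460⌉ = ⌈6860/460⌉ − ⌈6517/460⌉ = 15 − 15 = 0
n=20: ⌈(21·343)/460⌉ − ⌈(20·343)/460⌉ = ⌈7203/460⌉ − ⌈6860/460⌉ = 16 − 15 = 1
n=21: ⌈(22·343)/460⌉ − ⌈(21·343)/460⌉ = ⌈7546/460⌉ − ⌈7203/460⌉ = 17 − 16 = 1
n=22: ⌈(23·343)/460⌉ − ⌈(22·343)/460⌉ = ⌈7889/460⌉ − ⌈7546/460⌉ = 18 − 17 = 1
n=23: ⌈(24·343)/460⌉ − ⌈(23·343)/460⌉ = ⌈8232/460⌉ − ⌈7889/460⌉ = 18 − 18 = 0
n=24: ⌈(25·343)/460⌉ − ⌈(24·343)/460⌉ = ⌈8575/460⌉ − ⌈8232/460⌉ = 19 − 18 = 1
n=25: ⌈(26·343)/460⌉ − ⌈(25·343)/460⌉ = ⌈8918/460⌉ − ⌈8575/460⌉ = 20 − 19 = 1
n=26: ⌈(27·343)/460⌉ − ⌈(26·343)/460⌉ = ⌈9261/460⌉ − ⌈8918/460⌉ = 21 − 20 = 1
n=27: ⌈(28·343)/460⌉ − ⌈(27·343)/460⌉ = ⌈9604/460⌉ − ⌈9261/460⌉ = 21 − 21 = 0
n=28: ⌈(29·343)/460⌉ − ⌈(28·343)/460⌉ = ⌈9947/460⌉ − ⌈9604/460⌉ = 22 − 21 = 1
n=29: ⌈(30·343)/460⌉ − ⌈(29·343)/460⌉ = ⌈10290/460⌉ − ⌈9947/460⌉ = 23 − 22 = 1
n=30: ⌈(31·343)/460⌉ − ⌈(30·343)/460⌉ = ⌈10633/460⌉ − ⌈10290/460⌉ = 24 − 23 = 1
n=31: ⌈(32·343)/460⌉ − ⌈(31·343)/460⌉ = ⌈10976/460⌉ − ⌈10633/460⌉ = 24 − 24 = 0
n=32: ⌈(33·343)/460⌉ − ⌈(32·343)/460⌉ = ⌈11319/460⌉ − ⌈10976/460⌉ = 25 − 24 = 1
n=33: ⌈(34·343)/460⌉ − ⌈(33·343)/460⌉ = ⌈11662/460⌉ − ⌈11319/460⌉ = 26 − 25 = 1
n=34: ⌈(35·343)/460⌉ − ⌈(34·343)/460⌉ = ⌈12005/460⌉ − ⌈11662/460⌉ = 27 − 26 = 1
n=35: ⌈(36·343)/460⌉ − ⌈(35·343)/460⌉ = ⌈12348/460⌉ − ⌈12005/460⌉ = 27 − 27 = 0
n=36: ⌈(37·343)/460⌉ − ⌈(36·343)/460⌉ = ⌈12691/460⌉ − ⌈12348/460⌉ = 28 − 27 = 1
n=37: ⌈(38·343)/460⌉ − ⌈(37·343)/460⌉ = ⌈13034/460⌉ − ⌈12691/460⌉ = 29 − 28 = 1
n=38: ⌈(39·343)/460⌉ − ⌈(38·343)/460⌉ = ⌈13377/460⌉ − ⌈13034/460⌉ = 30 − 29 = 1
n=39: ⌈(40·343)/460⌉ − ⌈(39·343)/460⌉ = ⌈13720/460⌉ − ⌈13377/460⌉ = 30 − 30 = 0
n=40: ⌈(41·343)/460⌉ − ⌈(40·343)/460⌉ = ⌈14063/460⌉ − ⌈13720/460⌉ = 31 − 30 = 1
n=41: ⌈(42·343)/460⌉ − ⌈(41·343)/460⌉ = ⌈14406/460⌉ − ⌈14063/460⌉ = 32 − 31 = 1
n=42: ⌈(43·343)/460⌉ − ⌈(42·343)/460⌉ = ⌈14749/460⌉ − ⌈14406/460⌉ = 33 − 32 = 1
n=43: ⌈(44·343)/460⌉ − ⌈(43·343)/460⌉ = ⌈15092/460⌉ − ⌈14749/460⌉ = 33 − 33 = 0


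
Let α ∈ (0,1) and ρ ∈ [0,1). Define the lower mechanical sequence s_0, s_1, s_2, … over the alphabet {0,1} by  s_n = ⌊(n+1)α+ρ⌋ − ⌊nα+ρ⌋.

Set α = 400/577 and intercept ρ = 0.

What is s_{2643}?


(n+1)α + ρ = (2644·400) / 577 = 1057600/577
nα + ρ     = (2643·400) / 577 = 1057200/577
⌊1057600/577⌋ = 1832,  ⌊1057200/577⌋ = 1832
s_{2643} = 1832 − 1832 = 0

0


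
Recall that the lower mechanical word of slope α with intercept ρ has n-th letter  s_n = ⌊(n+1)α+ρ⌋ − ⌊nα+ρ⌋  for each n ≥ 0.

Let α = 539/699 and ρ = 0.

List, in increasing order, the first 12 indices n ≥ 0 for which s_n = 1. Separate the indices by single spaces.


1 2 3 5 6 7 9 10 11 12 14 15

n=0: ⌊539/699⌋−⌊0/699⌋ = 0−0 = 0
n=1: ⌊1078/699⌋−⌊539/699⌋ = 1−0 = 1  ← one
n=2: ⌊1617/699⌋−⌊1078/699⌋ = 2−1 = 1  ← one
n=3: ⌊2156/699⌋−⌊1617/699⌋ = 3−2 = 1  ← one
n=4: ⌊2695/699⌋−⌊2156/699⌋ = 3−3 = 0
n=5: ⌊3234/699⌋−⌊2695/699⌋ = 4−3 = 1  ← one
n=6: ⌊3773/699⌋−⌊3234/699⌋ = 5−4 = 1  ← one
n=7: ⌊4312/699⌋−⌊3773/699⌋ = 6−5 = 1  ← one
n=8: ⌊4851/699⌋−⌊4312/699⌋ = 6−6 = 0
n=9: ⌊5390/699⌋−⌊4851/699⌋ = 7−6 = 1  ← one
n=10: ⌊5929/699⌋−⌊5390/699⌋ = 8−7 = 1  ← one
n=11: ⌊6468/699⌋−⌊5929/699⌋ = 9−8 = 1  ← one
n=12: ⌊7007/699⌋−⌊6468/699⌋ = 10−9 = 1  ← one
n=13: ⌊7546/699⌋−⌊7007/699⌋ = 10−10 = 0
n=14: ⌊8085/699⌋−⌊7546/699⌋ = 11−10 = 1  ← one
n=15: ⌊8624/699⌋−⌊8085/699⌋ = 12−11 = 1  ← one
positions of the first 12 ones: 1 2 3 5 6 7 9 10 11 12 14 15


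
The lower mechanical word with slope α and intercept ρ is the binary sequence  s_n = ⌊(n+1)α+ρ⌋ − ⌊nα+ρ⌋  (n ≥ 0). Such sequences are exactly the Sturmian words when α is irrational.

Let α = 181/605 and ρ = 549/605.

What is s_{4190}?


0

(n+1)α + ρ = (4191·181 + 549) / 605 = 759120/605
nα + ρ     = (4190·181 + 549) / 605 = 758939/605
⌊759120/605⌋ = 1254,  ⌊758939/605⌋ = 1254
s_{4190} = 1254 − 1254 = 0


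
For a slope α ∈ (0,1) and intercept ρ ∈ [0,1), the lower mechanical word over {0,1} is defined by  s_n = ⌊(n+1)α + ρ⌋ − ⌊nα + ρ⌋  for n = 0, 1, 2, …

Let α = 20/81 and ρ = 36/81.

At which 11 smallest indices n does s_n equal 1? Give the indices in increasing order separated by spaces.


2 6 10 14 18 22 26 30 34 38 42

n=0: ⌊56/81⌋−⌊36/81⌋ = 0−0 = 0
n=1: ⌊76/81⌋−⌊56/81⌋ = 0−0 = 0
n=2: ⌊96/81⌋−⌊76/81⌋ = 1−0 = 1  ← one
n=3: ⌊116/81⌋−⌊96/81⌋ = 1−1 = 0
n=4: ⌊136/81⌋−⌊116/81⌋ = 1−1 = 0
n=5: ⌊156/81⌋−⌊136/81⌋ = 1−1 = 0
n=6: ⌊176/81⌋−⌊156/81⌋ = 2−1 = 1  ← one
n=7: ⌊196/81⌋−⌊176/81⌋ = 2−2 = 0
n=8: ⌊216/81⌋−⌊196/81⌋ = 2−2 = 0
n=9: ⌊236/81⌋−⌊216/81⌋ = 2−2 = 0
n=10: ⌊256/81⌋−⌊236/81⌋ = 3−2 = 1  ← one
n=11: ⌊276/81⌋−⌊256/81⌋ = 3−3 = 0
n=12: ⌊296/81⌋−⌊276/81⌋ = 3−3 = 0
n=13: ⌊316/81⌋−⌊296/81⌋ = 3−3 = 0
n=14: ⌊336/81⌋−⌊316/81⌋ = 4−3 = 1  ← one
n=15: ⌊356/81⌋−⌊336/81⌋ = 4−4 = 0
n=16: ⌊376/81⌋−⌊356/81⌋ = 4−4 = 0
n=17: ⌊396/81⌋−⌊376/81⌋ = 4−4 = 0
n=18: ⌊416/81⌋−⌊396/81⌋ = 5−4 = 1  ← one
n=19: ⌊436/81⌋−⌊416/81⌋ = 5−5 = 0
n=20: ⌊456/81⌋−⌊436/81⌋ = 5−5 = 0
n=21: ⌊476/81⌋−⌊456/81⌋ = 5−5 = 0
n=22: ⌊496/81⌋−⌊476/81⌋ = 6−5 = 1  ← one
n=23: ⌊516/81⌋−⌊496/81⌋ = 6−6 = 0
n=24: ⌊536/81⌋−⌊516/81⌋ = 6−6 = 0
n=25: ⌊556/81⌋−⌊536/81⌋ = 6−6 = 0
n=26: ⌊576/81⌋−⌊556/81⌋ = 7−6 = 1  ← one
n=27: ⌊596/81⌋−⌊576/81⌋ = 7−7 = 0
n=28: ⌊616/81⌋−⌊596/81⌋ = 7−7 = 0
n=29: ⌊636/81⌋−⌊616/81⌋ = 7−7 = 0
n=30: ⌊656/81⌋−⌊636/81⌋ = 8−7 = 1  ← one
n=31: ⌊676/81⌋−⌊656/81⌋ = 8−8 = 0
n=32: ⌊696/81⌋−⌊676/81⌋ = 8−8 = 0
n=33: ⌊716/81⌋−⌊696/81⌋ = 8−8 = 0
n=34: ⌊736/81⌋−⌊716/81⌋ = 9−8 = 1  ← one
n=35: ⌊756/81⌋−⌊736/81⌋ = 9−9 = 0
n=36: ⌊776/81⌋−⌊756/81⌋ = 9−9 = 0
n=37: ⌊796/81⌋−⌊776/81⌋ = 9−9 = 0
n=38: ⌊816/81⌋−⌊796/81⌋ = 10−9 = 1  ← one
n=39: ⌊836/81⌋−⌊816/81⌋ = 10−10 = 0
n=40: ⌊856/81⌋−⌊836/81⌋ = 10−10 = 0
n=41: ⌊876/81⌋−⌊856/81⌋ = 10−10 = 0
n=42: ⌊896/81⌋−⌊876/81⌋ = 11−10 = 1  ← one
positions of the first 11 ones: 2 6 10 14 18 22 26 30 34 38 42
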